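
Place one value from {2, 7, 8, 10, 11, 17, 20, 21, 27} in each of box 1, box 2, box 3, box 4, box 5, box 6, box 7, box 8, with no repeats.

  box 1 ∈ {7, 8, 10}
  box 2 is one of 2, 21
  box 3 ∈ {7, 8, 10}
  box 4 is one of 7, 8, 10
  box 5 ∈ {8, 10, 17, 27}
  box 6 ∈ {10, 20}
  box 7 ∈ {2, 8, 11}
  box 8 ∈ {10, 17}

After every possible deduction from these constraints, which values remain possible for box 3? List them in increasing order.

7, 8, 10

box 1, box 3, box 4 between them cover only {7, 8, 10} — a naked triple. Remove those values from box 5, box 6, box 7, box 8.
That leaves box 6 = 20.
box 8 must be 17 (only option left). Strike 17 from box 5.
That leaves box 5 = 27.
No further eliminations apply; box 3 can still be any of 7, 8, 10.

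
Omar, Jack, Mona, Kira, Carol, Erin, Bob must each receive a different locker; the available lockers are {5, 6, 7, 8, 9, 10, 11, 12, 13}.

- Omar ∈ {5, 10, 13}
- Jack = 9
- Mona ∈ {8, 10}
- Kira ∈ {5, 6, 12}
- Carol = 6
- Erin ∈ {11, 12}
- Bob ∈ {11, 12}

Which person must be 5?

Kira

Jack has just one choice, so Jack = 9.
Carol's domain is down to {6}, so Carol = 6. Remove 6 from Kira.
Erin and Bob share exactly the 2 values {11, 12}; by pigeonhole those values go to them, so strike 11, 12 from Kira.
So 5 goes to Kira.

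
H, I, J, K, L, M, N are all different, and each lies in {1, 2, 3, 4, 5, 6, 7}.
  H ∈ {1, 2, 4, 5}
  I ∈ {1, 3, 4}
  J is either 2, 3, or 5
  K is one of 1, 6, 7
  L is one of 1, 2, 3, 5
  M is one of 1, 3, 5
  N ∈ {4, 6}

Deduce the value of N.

Among the 7 variables, 7 fits only K (and all 7 values in {1, 2, 3, 4, 5, 6, 7} must be used), so K = 7.
The 6 still-open variables draw from only 6 values {1, 2, 3, 4, 5, 6}, so each is used; only N can be 6, hence N = 6.

6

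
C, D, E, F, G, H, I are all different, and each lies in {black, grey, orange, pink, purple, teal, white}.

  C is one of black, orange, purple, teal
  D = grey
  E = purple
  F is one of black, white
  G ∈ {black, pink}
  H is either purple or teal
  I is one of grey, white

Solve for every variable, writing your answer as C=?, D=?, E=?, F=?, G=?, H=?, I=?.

C=orange, D=grey, E=purple, F=black, G=pink, H=teal, I=white

D has just one choice, so D = grey. So I can't be grey.
E has just one choice, so E = purple. Remove purple from C, H.
H has just one choice, so H = teal. Remove teal from C.
I must be white (only option left). Eliminate white elsewhere: F.
F must be black (only option left). Eliminate black elsewhere: C, G.
That leaves G = pink.
C must be orange (only option left).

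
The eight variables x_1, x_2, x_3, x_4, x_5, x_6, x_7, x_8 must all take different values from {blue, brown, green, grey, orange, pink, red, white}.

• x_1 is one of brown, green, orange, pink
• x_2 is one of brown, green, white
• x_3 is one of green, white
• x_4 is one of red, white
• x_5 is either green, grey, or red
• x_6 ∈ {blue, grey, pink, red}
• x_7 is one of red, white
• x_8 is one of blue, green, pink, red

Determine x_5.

grey

Among the 8 variables, orange fits only x_1 (and all 8 values in {blue, brown, green, grey, orange, pink, red, white} must be used), so x_1 = orange.
The 7 still-open variables together cover exactly {blue, brown, green, grey, pink, red, white} — 7 values for 7 variables — and brown appears only in x_2's list, so x_2 = brown.
The 2 variables x_4 and x_7 are confined to {red, white}, which locks those values in; drop them from x_3, x_5, x_6, x_8.
x_3's domain is down to {green}, so x_3 = green. So x_5, x_8 can't be green.
So x_5 = grey.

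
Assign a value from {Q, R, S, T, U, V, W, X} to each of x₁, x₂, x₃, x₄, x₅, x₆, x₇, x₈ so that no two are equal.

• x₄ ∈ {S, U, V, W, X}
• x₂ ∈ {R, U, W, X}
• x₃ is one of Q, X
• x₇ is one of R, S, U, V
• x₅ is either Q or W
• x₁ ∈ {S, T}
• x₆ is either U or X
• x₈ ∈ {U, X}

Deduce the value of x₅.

Among the 8 variables, T fits only x₁ (and all 8 values in {Q, R, S, T, U, V, W, X} must be used), so x₁ = T.
x₆ and x₈ between them cover only {U, X} — a naked pair. Remove those values from x₂, x₃, x₄, x₇.
That leaves x₃ = Q. So x₅ can't be Q.
So x₅ = W.

W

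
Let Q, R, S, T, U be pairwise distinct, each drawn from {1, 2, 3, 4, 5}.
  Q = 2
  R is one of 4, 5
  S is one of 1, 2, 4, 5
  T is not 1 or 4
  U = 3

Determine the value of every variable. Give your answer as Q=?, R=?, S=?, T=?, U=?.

Q=2, R=4, S=1, T=5, U=3

Q must be 2 (only option left). Strike 2 from S, T.
U's domain is down to {3}, so U = 3. Strike 3 from T.
T must be 5 (only option left). Strike 5 from R, S.
R has just one choice, so R = 4. Strike 4 from S.
S's domain is down to {1}, so S = 1.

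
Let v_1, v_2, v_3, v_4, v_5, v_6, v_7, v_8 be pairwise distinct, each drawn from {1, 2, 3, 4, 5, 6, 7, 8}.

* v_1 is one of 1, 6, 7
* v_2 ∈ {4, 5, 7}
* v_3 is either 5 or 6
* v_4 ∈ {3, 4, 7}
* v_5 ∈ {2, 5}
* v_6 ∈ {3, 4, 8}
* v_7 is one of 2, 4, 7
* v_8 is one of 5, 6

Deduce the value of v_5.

The 8 variables draw from only 8 values {1, 2, 3, 4, 5, 6, 7, 8}, so each is used; only v_1 can be 1, hence v_1 = 1.
Among the 7 still-open variables, 8 fits only v_6 (and all 7 values in {2, 3, 4, 5, 6, 7, 8} must be used), so v_6 = 8.
The 6 still-open variables together cover exactly {2, 3, 4, 5, 6, 7} — 6 values for 6 variables — and 3 appears only in v_4's list, so v_4 = 3.
The 2 variables v_3 and v_8 are confined to {5, 6}, which locks those values in; drop them from v_2, v_5.
So v_5 = 2.

2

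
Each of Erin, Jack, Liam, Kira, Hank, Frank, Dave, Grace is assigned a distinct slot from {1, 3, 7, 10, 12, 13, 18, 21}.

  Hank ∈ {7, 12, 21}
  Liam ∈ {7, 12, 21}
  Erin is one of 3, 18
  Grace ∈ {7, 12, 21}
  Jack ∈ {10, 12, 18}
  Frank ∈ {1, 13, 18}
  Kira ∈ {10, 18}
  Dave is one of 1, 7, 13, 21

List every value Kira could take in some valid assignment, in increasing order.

Among the 8 variables, 3 fits only Erin (and all 8 values in {1, 3, 7, 10, 12, 13, 18, 21} must be used), so Erin = 3.
The 3 variables Liam, Hank, Grace are confined to {7, 12, 21}, which locks those values in; drop them from Jack, Dave.
Jack and Kira share exactly the 2 values {10, 18}; by pigeonhole those values go to them, so strike 10, 18 from Frank.
No further eliminations apply; Kira can still be any of 10, 18.

10, 18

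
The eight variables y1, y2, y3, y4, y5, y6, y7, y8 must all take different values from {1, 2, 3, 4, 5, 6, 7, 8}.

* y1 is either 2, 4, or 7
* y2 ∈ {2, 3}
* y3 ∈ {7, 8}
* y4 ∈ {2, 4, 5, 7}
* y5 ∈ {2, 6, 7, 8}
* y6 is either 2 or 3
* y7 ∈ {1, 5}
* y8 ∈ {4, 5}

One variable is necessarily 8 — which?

y3

The 8 variables together cover exactly {1, 2, 3, 4, 5, 6, 7, 8} — 8 values for 8 variables — and 1 appears only in y7's list, so y7 = 1.
The 7 still-open variables draw from only 7 values {2, 3, 4, 5, 6, 7, 8}, so each is used; only y5 can be 6, hence y5 = 6.
The 6 still-open variables draw from only 6 values {2, 3, 4, 5, 7, 8}, so each is used; only y3 can be 8, hence y3 = 8.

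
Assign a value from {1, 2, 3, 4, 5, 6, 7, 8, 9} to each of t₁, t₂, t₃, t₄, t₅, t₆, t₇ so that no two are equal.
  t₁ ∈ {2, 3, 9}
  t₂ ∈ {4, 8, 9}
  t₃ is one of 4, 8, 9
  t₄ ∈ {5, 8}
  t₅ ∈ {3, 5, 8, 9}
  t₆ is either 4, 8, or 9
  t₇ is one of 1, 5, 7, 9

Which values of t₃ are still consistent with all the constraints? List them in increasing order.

4, 8, 9

t₂, t₃, t₆ share exactly the 3 values {4, 8, 9}; by pigeonhole those values go to them, so strike 4, 8, 9 from t₁, t₄, t₅, t₇.
t₄'s domain is down to {5}, so t₄ = 5. So t₅, t₇ can't be 5.
That leaves t₅ = 3. Eliminate 3 elsewhere: t₁.
t₁ has just one choice, so t₁ = 2.
No further eliminations apply; t₃ can still be any of 4, 8, 9.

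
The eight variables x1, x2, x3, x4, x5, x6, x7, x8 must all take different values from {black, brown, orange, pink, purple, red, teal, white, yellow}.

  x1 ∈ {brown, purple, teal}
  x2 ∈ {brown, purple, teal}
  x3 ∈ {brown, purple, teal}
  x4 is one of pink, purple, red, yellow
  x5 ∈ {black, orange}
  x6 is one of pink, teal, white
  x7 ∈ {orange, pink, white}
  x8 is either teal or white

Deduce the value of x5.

The 3 variables x1, x2, x3 are confined to {brown, purple, teal}, which locks those values in; drop them from x4, x6, x8.
x8's domain is down to {white}, so x8 = white. Strike white from x6, x7.
x6 has just one choice, so x6 = pink. Strike pink from x4, x7.
That leaves x7 = orange. Strike orange from x5.
So x5 = black.

black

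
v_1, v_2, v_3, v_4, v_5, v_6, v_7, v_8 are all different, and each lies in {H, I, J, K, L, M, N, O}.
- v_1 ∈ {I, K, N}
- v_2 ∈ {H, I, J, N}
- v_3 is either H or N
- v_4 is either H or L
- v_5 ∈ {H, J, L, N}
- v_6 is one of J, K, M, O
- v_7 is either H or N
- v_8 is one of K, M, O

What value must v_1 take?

K

v_3 and v_7 share exactly the 2 values {H, N}; by pigeonhole those values go to them, so strike H, N from v_1, v_2, v_4, v_5.
v_4 must be L (only option left). Eliminate L elsewhere: v_5.
v_5's domain is down to {J}, so v_5 = J. Eliminate J elsewhere: v_2, v_6.
v_2's domain is down to {I}, so v_2 = I. Strike I from v_1.
So v_1 = K.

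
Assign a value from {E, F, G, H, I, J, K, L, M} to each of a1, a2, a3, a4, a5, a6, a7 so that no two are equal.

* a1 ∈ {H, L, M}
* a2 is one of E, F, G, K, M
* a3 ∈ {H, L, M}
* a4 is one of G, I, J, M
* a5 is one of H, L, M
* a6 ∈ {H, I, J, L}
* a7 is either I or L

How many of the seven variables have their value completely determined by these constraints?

3

a1, a3, a5 share exactly the 3 values {H, L, M}; by pigeonhole those values go to them, so strike H, L, M from a2, a4, a6, a7.
a7's domain is down to {I}, so a7 = I. So a4, a6 can't be I.
a6's domain is down to {J}, so a6 = J. Strike J from a4.
a4 must be G (only option left). Strike G from a2.
Determined: a4=G, a6=J, a7=I. The other variables each still have more than one consistent value. That makes 3.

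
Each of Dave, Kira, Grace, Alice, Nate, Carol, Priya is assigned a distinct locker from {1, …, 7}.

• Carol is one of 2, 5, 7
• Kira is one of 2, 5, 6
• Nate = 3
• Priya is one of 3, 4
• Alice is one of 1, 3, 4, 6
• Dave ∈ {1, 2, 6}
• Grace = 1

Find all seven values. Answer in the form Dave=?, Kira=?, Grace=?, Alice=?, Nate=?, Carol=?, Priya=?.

Dave=2, Kira=5, Grace=1, Alice=6, Nate=3, Carol=7, Priya=4

Grace's domain is down to {1}, so Grace = 1. Eliminate 1 elsewhere: Dave, Alice.
Nate has just one choice, so Nate = 3. Remove 3 from Alice, Priya.
Priya's domain is down to {4}, so Priya = 4. Remove 4 from Alice.
That leaves Alice = 6. Strike 6 from Dave, Kira.
That leaves Dave = 2. So Kira, Carol can't be 2.
Kira's domain is down to {5}, so Kira = 5. Eliminate 5 elsewhere: Carol.
Carol has just one choice, so Carol = 7.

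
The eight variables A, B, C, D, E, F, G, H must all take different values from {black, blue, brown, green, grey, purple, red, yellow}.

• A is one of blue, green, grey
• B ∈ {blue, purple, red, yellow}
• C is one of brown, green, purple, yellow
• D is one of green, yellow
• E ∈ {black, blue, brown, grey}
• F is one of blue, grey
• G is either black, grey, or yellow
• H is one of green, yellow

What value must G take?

Among the 8 variables, red fits only B (and all 8 values in {black, blue, brown, green, grey, purple, red, yellow} must be used), so B = red.
Among the 7 still-open variables, purple fits only C (and all 7 values in {black, blue, brown, green, grey, purple, yellow} must be used), so C = purple.
The 6 still-open variables draw from only 6 values {black, blue, brown, green, grey, yellow}, so each is used; only E can be brown, hence E = brown.
The 5 still-open variables draw from only 5 values {black, blue, green, grey, yellow}, so each is used; only G can be black, hence G = black.

black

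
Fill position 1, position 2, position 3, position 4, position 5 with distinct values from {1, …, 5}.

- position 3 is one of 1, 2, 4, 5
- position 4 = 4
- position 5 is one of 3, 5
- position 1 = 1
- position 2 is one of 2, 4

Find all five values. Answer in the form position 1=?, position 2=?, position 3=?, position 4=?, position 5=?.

position 1 must be 1 (only option left). Eliminate 1 elsewhere: position 3.
That leaves position 4 = 4. Eliminate 4 elsewhere: position 2, position 3.
position 2's domain is down to {2}, so position 2 = 2. Eliminate 2 elsewhere: position 3.
position 3's domain is down to {5}, so position 3 = 5. So position 5 can't be 5.
position 5 must be 3 (only option left).

position 1=1, position 2=2, position 3=5, position 4=4, position 5=3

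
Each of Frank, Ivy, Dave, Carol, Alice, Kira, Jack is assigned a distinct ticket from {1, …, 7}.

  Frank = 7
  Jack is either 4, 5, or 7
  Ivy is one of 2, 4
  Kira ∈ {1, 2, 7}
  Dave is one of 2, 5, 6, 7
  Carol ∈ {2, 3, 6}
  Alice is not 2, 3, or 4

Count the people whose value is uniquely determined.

Frank's domain is down to {7}, so Frank = 7. Strike 7 from Dave, Alice, Kira, Jack.
The 6 still-open variables draw from only 6 values {1, 2, 3, 4, 5, 6}, so each is used; only Carol can be 3, hence Carol = 3.
Determined: Frank=7, Carol=3. The other people each still have more than one consistent value. That makes 2.

2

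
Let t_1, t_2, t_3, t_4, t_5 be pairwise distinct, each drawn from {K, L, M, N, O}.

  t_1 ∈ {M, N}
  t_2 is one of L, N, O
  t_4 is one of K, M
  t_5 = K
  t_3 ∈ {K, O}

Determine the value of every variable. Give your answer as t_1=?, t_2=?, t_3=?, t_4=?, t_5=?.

t_1=N, t_2=L, t_3=O, t_4=M, t_5=K

t_5 has just one choice, so t_5 = K. Strike K from t_3, t_4.
t_3's domain is down to {O}, so t_3 = O. Strike O from t_2.
t_4 has just one choice, so t_4 = M. Strike M from t_1.
t_1 has just one choice, so t_1 = N. Remove N from t_2.
That leaves t_2 = L.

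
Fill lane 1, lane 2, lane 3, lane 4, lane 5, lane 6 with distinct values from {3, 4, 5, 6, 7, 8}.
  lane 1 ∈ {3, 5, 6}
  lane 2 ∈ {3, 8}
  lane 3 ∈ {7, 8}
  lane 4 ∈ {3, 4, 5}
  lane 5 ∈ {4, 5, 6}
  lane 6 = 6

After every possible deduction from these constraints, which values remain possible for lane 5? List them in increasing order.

lane 6 must be 6 (only option left). So lane 1, lane 5 can't be 6.
Among the 5 still-open variables, 7 fits only lane 3 (and all 5 values in {3, 4, 5, 7, 8} must be used), so lane 3 = 7.
The 4 still-open variables together cover exactly {3, 4, 5, 8} — 4 values for 4 variables — and 8 appears only in lane 2's list, so lane 2 = 8.
No further eliminations apply; lane 5 can still be any of 4, 5.

4, 5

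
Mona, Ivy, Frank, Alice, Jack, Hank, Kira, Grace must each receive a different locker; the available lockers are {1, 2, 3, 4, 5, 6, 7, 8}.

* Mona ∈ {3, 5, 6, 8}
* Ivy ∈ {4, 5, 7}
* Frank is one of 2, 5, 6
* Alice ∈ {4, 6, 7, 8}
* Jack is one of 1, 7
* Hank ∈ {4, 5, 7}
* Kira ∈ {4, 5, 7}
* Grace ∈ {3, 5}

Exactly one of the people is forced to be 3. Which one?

Grace

The 8 variables together cover exactly {1, 2, 3, 4, 5, 6, 7, 8} — 8 values for 8 variables — and 1 appears only in Jack's list, so Jack = 1.
The 7 still-open variables draw from only 7 values {2, 3, 4, 5, 6, 7, 8}, so each is used; only Frank can be 2, hence Frank = 2.
Ivy, Hank, Kira between them cover only {4, 5, 7} — a naked triple. Remove those values from Mona, Alice, Grace.
So 3 goes to Grace.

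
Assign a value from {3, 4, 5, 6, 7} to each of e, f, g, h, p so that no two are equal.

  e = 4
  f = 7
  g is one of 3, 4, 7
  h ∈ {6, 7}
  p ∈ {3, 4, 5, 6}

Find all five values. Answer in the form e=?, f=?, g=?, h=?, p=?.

e=4, f=7, g=3, h=6, p=5

e has just one choice, so e = 4. So g, p can't be 4.
That leaves f = 7. Remove 7 from g, h.
g's domain is down to {3}, so g = 3. Strike 3 from p.
h must be 6 (only option left). Eliminate 6 elsewhere: p.
p must be 5 (only option left).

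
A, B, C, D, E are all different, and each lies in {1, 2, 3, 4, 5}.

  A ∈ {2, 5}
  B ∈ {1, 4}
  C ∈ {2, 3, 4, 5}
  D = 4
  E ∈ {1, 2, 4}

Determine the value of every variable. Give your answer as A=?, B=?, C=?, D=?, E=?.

D has just one choice, so D = 4. Remove 4 from B, C, E.
That leaves B = 1. Strike 1 from E.
That leaves E = 2. Remove 2 from A, C.
A's domain is down to {5}, so A = 5. Strike 5 from C.
C must be 3 (only option left).

A=5, B=1, C=3, D=4, E=2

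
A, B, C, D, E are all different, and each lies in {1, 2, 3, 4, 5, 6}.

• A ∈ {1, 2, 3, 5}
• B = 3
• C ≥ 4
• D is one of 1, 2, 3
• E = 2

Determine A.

B's domain is down to {3}, so B = 3. Eliminate 3 elsewhere: A, D.
That leaves E = 2. Remove 2 from A, D.
D has just one choice, so D = 1. So A can't be 1.
So A = 5.

5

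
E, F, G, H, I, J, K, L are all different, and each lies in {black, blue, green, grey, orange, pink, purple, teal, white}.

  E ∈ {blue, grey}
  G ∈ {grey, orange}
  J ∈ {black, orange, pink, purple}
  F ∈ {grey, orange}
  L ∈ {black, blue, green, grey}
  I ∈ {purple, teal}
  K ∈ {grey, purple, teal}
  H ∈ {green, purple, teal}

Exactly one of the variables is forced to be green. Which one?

The 8 variables draw from only 8 values {black, blue, green, grey, orange, pink, purple, teal}, so each is used; only J can be pink, hence J = pink.
Among the 7 still-open variables, black fits only L (and all 7 values in {black, blue, green, grey, orange, purple, teal} must be used), so L = black.
The 6 still-open variables together cover exactly {blue, green, grey, orange, purple, teal} — 6 values for 6 variables — and blue appears only in E's list, so E = blue.
Among the 5 still-open variables, green fits only H (and all 5 values in {green, grey, orange, purple, teal} must be used), so H = green.

H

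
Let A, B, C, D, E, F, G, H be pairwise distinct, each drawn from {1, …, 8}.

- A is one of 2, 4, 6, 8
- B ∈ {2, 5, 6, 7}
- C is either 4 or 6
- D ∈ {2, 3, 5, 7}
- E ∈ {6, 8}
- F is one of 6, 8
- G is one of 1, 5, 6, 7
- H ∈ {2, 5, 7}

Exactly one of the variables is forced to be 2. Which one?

A

Among the 8 variables, 1 fits only G (and all 8 values in {1, 2, 3, 4, 5, 6, 7, 8} must be used), so G = 1.
Among the 7 still-open variables, 3 fits only D (and all 7 values in {2, 3, 4, 5, 6, 7, 8} must be used), so D = 3.
E and F between them cover only {6, 8} — a naked pair. Remove those values from A, B, C.
C has just one choice, so C = 4. So A can't be 4.
So 2 goes to A.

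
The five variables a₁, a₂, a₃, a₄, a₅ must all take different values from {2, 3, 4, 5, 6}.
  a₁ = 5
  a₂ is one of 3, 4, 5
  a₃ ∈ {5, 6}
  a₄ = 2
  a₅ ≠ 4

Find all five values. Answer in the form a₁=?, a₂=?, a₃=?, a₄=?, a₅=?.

a₁ must be 5 (only option left). So a₂, a₃, a₅ can't be 5.
a₃ has just one choice, so a₃ = 6. Strike 6 from a₅.
a₄ must be 2 (only option left). Remove 2 from a₅.
a₅ must be 3 (only option left). Remove 3 from a₂.
a₂ has just one choice, so a₂ = 4.

a₁=5, a₂=4, a₃=6, a₄=2, a₅=3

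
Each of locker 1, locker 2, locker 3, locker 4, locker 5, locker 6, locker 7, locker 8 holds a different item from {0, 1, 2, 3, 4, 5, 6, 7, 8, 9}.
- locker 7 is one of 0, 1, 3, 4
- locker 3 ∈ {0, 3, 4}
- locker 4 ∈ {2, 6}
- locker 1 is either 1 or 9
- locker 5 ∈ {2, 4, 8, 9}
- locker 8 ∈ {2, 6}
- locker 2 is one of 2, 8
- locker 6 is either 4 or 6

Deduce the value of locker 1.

1

The 2 variables locker 4 and locker 8 are confined to {2, 6}, which locks those values in; drop them from locker 2, locker 5, locker 6.
locker 2 must be 8 (only option left). Remove 8 from locker 5.
locker 6 must be 4 (only option left). So locker 3, locker 5, locker 7 can't be 4.
locker 5's domain is down to {9}, so locker 5 = 9. Strike 9 from locker 1.
So locker 1 = 1.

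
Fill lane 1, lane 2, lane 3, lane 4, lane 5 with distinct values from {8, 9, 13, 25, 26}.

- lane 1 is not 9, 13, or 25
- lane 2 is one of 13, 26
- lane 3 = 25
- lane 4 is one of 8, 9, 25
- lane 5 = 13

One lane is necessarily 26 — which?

lane 2

lane 3's domain is down to {25}, so lane 3 = 25. Remove 25 from lane 4.
lane 5 has just one choice, so lane 5 = 13. Remove 13 from lane 2.
So 26 goes to lane 2.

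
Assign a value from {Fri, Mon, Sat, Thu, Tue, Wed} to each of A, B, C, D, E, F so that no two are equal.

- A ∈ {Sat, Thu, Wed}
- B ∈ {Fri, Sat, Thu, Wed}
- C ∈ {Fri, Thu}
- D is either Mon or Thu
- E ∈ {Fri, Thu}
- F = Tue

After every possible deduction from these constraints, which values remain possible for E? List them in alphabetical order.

F's domain is down to {Tue}, so F = Tue.
The 5 still-open variables together cover exactly {Fri, Mon, Sat, Thu, Wed} — 5 values for 5 variables — and Mon appears only in D's list, so D = Mon.
The 2 variables C and E are confined to {Fri, Thu}, which locks those values in; drop them from A, B.
No further eliminations apply; E can still be any of Fri, Thu.

Fri, Thu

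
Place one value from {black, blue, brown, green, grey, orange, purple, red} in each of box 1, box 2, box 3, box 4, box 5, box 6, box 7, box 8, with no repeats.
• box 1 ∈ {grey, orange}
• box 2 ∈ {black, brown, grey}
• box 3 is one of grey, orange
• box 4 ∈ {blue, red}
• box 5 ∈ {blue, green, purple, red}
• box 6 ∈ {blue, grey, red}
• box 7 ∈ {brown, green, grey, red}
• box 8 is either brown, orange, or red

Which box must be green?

box 7

The 8 variables together cover exactly {black, blue, brown, green, grey, orange, purple, red} — 8 values for 8 variables — and black appears only in box 2's list, so box 2 = black.
The 7 still-open variables together cover exactly {blue, brown, green, grey, orange, purple, red} — 7 values for 7 variables — and purple appears only in box 5's list, so box 5 = purple.
The 6 still-open variables draw from only 6 values {blue, brown, green, grey, orange, red}, so each is used; only box 7 can be green, hence box 7 = green.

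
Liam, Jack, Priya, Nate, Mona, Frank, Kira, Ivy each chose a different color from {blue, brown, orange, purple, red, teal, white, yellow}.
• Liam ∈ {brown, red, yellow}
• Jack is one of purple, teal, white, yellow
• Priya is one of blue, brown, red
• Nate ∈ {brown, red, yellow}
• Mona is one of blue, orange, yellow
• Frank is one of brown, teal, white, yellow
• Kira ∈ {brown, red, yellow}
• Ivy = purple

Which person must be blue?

Ivy must be purple (only option left). So Jack can't be purple.
The 7 still-open variables together cover exactly {blue, brown, orange, red, teal, white, yellow} — 7 values for 7 variables — and orange appears only in Mona's list, so Mona = orange.
Among the 6 still-open variables, blue fits only Priya (and all 6 values in {blue, brown, red, teal, white, yellow} must be used), so Priya = blue.

Priya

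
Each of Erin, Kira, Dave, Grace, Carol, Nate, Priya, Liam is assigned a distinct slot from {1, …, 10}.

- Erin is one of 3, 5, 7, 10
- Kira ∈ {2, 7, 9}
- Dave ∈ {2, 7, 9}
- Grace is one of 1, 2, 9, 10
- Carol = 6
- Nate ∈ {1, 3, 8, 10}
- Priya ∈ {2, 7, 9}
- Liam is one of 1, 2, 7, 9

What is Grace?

Carol must be 6 (only option left).
The 3 variables Kira, Dave, Priya are confined to {2, 7, 9}, which locks those values in; drop them from Erin, Grace, Liam.
Liam has just one choice, so Liam = 1. So Grace, Nate can't be 1.
So Grace = 10.

10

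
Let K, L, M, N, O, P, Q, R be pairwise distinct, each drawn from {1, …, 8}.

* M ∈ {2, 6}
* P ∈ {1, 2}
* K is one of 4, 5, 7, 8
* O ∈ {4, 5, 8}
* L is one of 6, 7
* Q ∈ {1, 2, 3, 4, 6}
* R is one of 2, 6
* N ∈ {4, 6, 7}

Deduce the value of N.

The 8 variables draw from only 8 values {1, 2, 3, 4, 5, 6, 7, 8}, so each is used; only Q can be 3, hence Q = 3.
Among the 7 still-open variables, 1 fits only P (and all 7 values in {1, 2, 4, 5, 6, 7, 8} must be used), so P = 1.
M and R share exactly the 2 values {2, 6}; by pigeonhole those values go to them, so strike 2, 6 from L, N.
L's domain is down to {7}, so L = 7. So K, N can't be 7.
So N = 4.

4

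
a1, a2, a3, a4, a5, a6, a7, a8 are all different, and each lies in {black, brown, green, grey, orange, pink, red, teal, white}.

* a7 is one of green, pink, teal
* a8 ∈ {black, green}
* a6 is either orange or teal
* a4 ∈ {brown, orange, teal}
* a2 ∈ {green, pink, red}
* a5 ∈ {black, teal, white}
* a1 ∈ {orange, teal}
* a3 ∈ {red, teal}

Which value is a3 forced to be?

red

The 8 variables together cover exactly {black, brown, green, orange, pink, red, teal, white} — 8 values for 8 variables — and brown appears only in a4's list, so a4 = brown.
The 7 still-open variables together cover exactly {black, green, orange, pink, red, teal, white} — 7 values for 7 variables — and white appears only in a5's list, so a5 = white.
The 6 still-open variables together cover exactly {black, green, orange, pink, red, teal} — 6 values for 6 variables — and black appears only in a8's list, so a8 = black.
The 2 variables a1 and a6 are confined to {orange, teal}, which locks those values in; drop them from a3, a7.
So a3 = red.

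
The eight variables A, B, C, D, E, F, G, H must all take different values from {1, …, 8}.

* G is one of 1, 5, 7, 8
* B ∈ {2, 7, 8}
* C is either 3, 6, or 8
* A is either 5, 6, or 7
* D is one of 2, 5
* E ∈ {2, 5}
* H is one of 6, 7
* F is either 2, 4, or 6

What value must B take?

The 8 variables together cover exactly {1, 2, 3, 4, 5, 6, 7, 8} — 8 values for 8 variables — and 1 appears only in G's list, so G = 1.
Among the 7 still-open variables, 3 fits only C (and all 7 values in {2, 3, 4, 5, 6, 7, 8} must be used), so C = 3.
The 6 still-open variables together cover exactly {2, 4, 5, 6, 7, 8} — 6 values for 6 variables — and 4 appears only in F's list, so F = 4.
Among the 5 still-open variables, 8 fits only B (and all 5 values in {2, 5, 6, 7, 8} must be used), so B = 8.

8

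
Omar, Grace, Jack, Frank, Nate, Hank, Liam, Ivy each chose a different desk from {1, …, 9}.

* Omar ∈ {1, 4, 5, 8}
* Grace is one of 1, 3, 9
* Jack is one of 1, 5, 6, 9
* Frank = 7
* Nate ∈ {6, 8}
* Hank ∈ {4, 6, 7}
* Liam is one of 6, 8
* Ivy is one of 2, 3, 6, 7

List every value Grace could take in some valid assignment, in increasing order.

Frank's domain is down to {7}, so Frank = 7. Strike 7 from Hank, Ivy.
Nate and Liam share exactly the 2 values {6, 8}; by pigeonhole those values go to them, so strike 6, 8 from Omar, Jack, Hank, Ivy.
Hank's domain is down to {4}, so Hank = 4. Strike 4 from Omar.
No further eliminations apply; Grace can still be any of 1, 3, 9.

1, 3, 9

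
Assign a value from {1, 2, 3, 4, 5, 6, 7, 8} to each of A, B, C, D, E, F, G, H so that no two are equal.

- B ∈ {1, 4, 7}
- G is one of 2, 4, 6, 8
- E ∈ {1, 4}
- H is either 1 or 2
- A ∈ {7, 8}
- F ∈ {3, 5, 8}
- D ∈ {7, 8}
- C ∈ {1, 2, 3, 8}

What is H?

Among the 8 variables, 5 fits only F (and all 8 values in {1, 2, 3, 4, 5, 6, 7, 8} must be used), so F = 5.
The 7 still-open variables draw from only 7 values {1, 2, 3, 4, 6, 7, 8}, so each is used; only C can be 3, hence C = 3.
The 6 still-open variables draw from only 6 values {1, 2, 4, 6, 7, 8}, so each is used; only G can be 6, hence G = 6.
The 5 still-open variables together cover exactly {1, 2, 4, 7, 8} — 5 values for 5 variables — and 2 appears only in H's list, so H = 2.

2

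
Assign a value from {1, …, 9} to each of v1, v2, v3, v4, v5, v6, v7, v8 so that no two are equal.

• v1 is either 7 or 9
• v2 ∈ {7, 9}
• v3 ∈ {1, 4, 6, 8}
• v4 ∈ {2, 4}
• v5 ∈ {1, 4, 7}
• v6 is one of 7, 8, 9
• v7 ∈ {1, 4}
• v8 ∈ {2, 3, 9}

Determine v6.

8

The 8 variables together cover exactly {1, 2, 3, 4, 6, 7, 8, 9} — 8 values for 8 variables — and 3 appears only in v8's list, so v8 = 3.
The 7 still-open variables together cover exactly {1, 2, 4, 6, 7, 8, 9} — 7 values for 7 variables — and 2 appears only in v4's list, so v4 = 2.
The 6 still-open variables draw from only 6 values {1, 4, 6, 7, 8, 9}, so each is used; only v3 can be 6, hence v3 = 6.
The 5 still-open variables together cover exactly {1, 4, 7, 8, 9} — 5 values for 5 variables — and 8 appears only in v6's list, so v6 = 8.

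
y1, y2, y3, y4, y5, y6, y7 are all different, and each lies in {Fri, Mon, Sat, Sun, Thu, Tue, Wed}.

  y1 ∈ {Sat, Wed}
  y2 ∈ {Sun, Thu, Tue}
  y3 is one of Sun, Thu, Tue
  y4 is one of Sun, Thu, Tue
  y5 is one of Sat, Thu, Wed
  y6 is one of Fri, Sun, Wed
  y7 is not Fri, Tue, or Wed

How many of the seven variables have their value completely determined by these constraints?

Among the 7 variables, Fri fits only y6 (and all 7 values in {Fri, Mon, Sat, Sun, Thu, Tue, Wed} must be used), so y6 = Fri.
Among the 6 still-open variables, Mon fits only y7 (and all 6 values in {Mon, Sat, Sun, Thu, Tue, Wed} must be used), so y7 = Mon.
y2, y3, y4 share exactly the 3 values {Sun, Thu, Tue}; by pigeonhole those values go to them, so strike Sun, Thu, Tue from y5.
Determined: y6=Fri, y7=Mon. The other variables each still have more than one consistent value. That makes 2.

2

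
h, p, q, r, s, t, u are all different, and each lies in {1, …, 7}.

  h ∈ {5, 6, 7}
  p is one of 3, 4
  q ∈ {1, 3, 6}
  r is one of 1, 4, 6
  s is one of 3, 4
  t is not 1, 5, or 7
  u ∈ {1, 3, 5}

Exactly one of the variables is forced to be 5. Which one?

u

The 7 variables together cover exactly {1, 2, 3, 4, 5, 6, 7} — 7 values for 7 variables — and 2 appears only in t's list, so t = 2.
The 6 still-open variables together cover exactly {1, 3, 4, 5, 6, 7} — 6 values for 6 variables — and 7 appears only in h's list, so h = 7.
The 5 still-open variables draw from only 5 values {1, 3, 4, 5, 6}, so each is used; only u can be 5, hence u = 5.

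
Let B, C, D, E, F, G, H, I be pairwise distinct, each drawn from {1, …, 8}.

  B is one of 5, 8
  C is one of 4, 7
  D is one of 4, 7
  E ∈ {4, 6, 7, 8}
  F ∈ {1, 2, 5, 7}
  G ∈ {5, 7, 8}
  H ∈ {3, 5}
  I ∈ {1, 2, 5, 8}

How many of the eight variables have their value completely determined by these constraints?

2

Among the 8 variables, 3 fits only H (and all 8 values in {1, 2, 3, 4, 5, 6, 7, 8} must be used), so H = 3.
The 7 still-open variables draw from only 7 values {1, 2, 4, 5, 6, 7, 8}, so each is used; only E can be 6, hence E = 6.
C and D share exactly the 2 values {4, 7}; by pigeonhole those values go to them, so strike 4, 7 from F, G.
The 2 variables B and G are confined to {5, 8}, which locks those values in; drop them from F, I.
Determined: E=6, H=3. The other variables each still have more than one consistent value. That makes 2.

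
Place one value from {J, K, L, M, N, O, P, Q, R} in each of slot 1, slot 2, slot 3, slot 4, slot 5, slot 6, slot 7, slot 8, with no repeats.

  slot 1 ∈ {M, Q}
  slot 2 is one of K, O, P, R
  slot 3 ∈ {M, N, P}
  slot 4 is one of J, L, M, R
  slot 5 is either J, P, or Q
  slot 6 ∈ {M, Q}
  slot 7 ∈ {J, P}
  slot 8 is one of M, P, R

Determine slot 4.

L

slot 1 and slot 6 between them cover only {M, Q} — a naked pair. Remove those values from slot 3, slot 4, slot 5, slot 8.
The 2 variables slot 5 and slot 7 are confined to {J, P}, which locks those values in; drop them from slot 2, slot 3, slot 4, slot 8.
slot 3 has just one choice, so slot 3 = N.
slot 8 must be R (only option left). Strike R from slot 2, slot 4.
So slot 4 = L.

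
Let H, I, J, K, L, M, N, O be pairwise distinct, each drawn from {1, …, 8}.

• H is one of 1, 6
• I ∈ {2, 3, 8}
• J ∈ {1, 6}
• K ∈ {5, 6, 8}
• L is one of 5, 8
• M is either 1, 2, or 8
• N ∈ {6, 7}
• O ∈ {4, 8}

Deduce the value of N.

The 8 variables together cover exactly {1, 2, 3, 4, 5, 6, 7, 8} — 8 values for 8 variables — and 3 appears only in I's list, so I = 3.
Among the 7 still-open variables, 2 fits only M (and all 7 values in {1, 2, 4, 5, 6, 7, 8} must be used), so M = 2.
The 6 still-open variables draw from only 6 values {1, 4, 5, 6, 7, 8}, so each is used; only O can be 4, hence O = 4.
The 5 still-open variables draw from only 5 values {1, 5, 6, 7, 8}, so each is used; only N can be 7, hence N = 7.

7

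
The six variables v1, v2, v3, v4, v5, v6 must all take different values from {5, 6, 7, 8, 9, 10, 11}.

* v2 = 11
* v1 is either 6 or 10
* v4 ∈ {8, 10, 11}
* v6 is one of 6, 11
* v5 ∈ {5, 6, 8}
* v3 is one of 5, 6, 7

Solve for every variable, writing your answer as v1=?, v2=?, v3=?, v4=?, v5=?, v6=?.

v2 has just one choice, so v2 = 11. Remove 11 from v4, v6.
v6's domain is down to {6}, so v6 = 6. Strike 6 from v1, v3, v5.
v1 has just one choice, so v1 = 10. Eliminate 10 elsewhere: v4.
v4 must be 8 (only option left). Eliminate 8 elsewhere: v5.
That leaves v5 = 5. So v3 can't be 5.
v3's domain is down to {7}, so v3 = 7.

v1=10, v2=11, v3=7, v4=8, v5=5, v6=6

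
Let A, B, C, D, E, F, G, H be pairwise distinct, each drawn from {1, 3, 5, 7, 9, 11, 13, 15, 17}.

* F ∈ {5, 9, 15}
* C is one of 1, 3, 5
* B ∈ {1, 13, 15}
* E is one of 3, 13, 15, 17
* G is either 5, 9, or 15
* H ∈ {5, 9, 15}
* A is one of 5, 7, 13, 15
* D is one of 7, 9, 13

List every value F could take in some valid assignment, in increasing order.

Among the 8 variables, 17 fits only E (and all 8 values in {1, 3, 5, 7, 9, 13, 15, 17} must be used), so E = 17.
The 7 still-open variables draw from only 7 values {1, 3, 5, 7, 9, 13, 15}, so each is used; only C can be 3, hence C = 3.
The 6 still-open variables together cover exactly {1, 5, 7, 9, 13, 15} — 6 values for 6 variables — and 1 appears only in B's list, so B = 1.
F, G, H between them cover only {5, 9, 15} — a naked triple. Remove those values from A, D.
No further eliminations apply; F can still be any of 5, 9, 15.

5, 9, 15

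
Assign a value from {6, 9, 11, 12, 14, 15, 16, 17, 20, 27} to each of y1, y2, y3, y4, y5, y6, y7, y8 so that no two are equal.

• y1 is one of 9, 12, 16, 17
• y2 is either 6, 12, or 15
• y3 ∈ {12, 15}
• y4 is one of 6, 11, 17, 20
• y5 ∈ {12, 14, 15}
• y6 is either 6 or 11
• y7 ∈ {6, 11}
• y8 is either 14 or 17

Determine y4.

20

y6 and y7 share exactly the 2 values {6, 11}; by pigeonhole those values go to them, so strike 6, 11 from y2, y4.
y2 and y3 between them cover only {12, 15} — a naked pair. Remove those values from y1, y5.
That leaves y5 = 14. Strike 14 from y8.
y8 has just one choice, so y8 = 17. Strike 17 from y1, y4.
So y4 = 20.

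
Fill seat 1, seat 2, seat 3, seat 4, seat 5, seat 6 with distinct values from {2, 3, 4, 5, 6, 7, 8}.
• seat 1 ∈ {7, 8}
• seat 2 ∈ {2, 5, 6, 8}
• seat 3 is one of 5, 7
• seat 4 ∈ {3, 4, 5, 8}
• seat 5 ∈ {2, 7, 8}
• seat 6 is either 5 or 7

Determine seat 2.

6

The 2 variables seat 3 and seat 6 are confined to {5, 7}, which locks those values in; drop them from seat 1, seat 2, seat 4, seat 5.
seat 1 has just one choice, so seat 1 = 8. So seat 2, seat 4, seat 5 can't be 8.
That leaves seat 5 = 2. Remove 2 from seat 2.
So seat 2 = 6.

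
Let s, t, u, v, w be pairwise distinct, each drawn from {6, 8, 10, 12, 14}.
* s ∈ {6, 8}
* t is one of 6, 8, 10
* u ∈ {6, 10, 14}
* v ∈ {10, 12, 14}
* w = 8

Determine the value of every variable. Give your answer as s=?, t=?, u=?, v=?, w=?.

w's domain is down to {8}, so w = 8. So s, t can't be 8.
s's domain is down to {6}, so s = 6. Strike 6 from t, u.
t must be 10 (only option left). Eliminate 10 elsewhere: u, v.
u must be 14 (only option left). Remove 14 from v.
v must be 12 (only option left).

s=6, t=10, u=14, v=12, w=8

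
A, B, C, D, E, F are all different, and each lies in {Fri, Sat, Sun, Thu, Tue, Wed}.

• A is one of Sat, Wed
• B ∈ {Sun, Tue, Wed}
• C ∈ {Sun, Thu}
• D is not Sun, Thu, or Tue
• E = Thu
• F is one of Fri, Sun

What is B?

Tue

E's domain is down to {Thu}, so E = Thu. Remove Thu from C.
C must be Sun (only option left). Eliminate Sun elsewhere: B, F.
That leaves F = Fri. Remove Fri from D.
The 3 still-open variables together cover exactly {Sat, Tue, Wed} — 3 values for 3 variables — and Tue appears only in B's list, so B = Tue.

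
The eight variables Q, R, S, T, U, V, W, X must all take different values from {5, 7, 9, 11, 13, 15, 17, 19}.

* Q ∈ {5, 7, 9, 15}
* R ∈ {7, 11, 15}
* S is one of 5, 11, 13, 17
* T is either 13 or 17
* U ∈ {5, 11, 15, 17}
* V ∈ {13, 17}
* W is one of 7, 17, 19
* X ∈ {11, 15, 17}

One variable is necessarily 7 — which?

The 8 variables draw from only 8 values {5, 7, 9, 11, 13, 15, 17, 19}, so each is used; only Q can be 9, hence Q = 9.
Among the 7 still-open variables, 19 fits only W (and all 7 values in {5, 7, 11, 13, 15, 17, 19} must be used), so W = 19.
Among the 6 still-open variables, 7 fits only R (and all 6 values in {5, 7, 11, 13, 15, 17} must be used), so R = 7.

R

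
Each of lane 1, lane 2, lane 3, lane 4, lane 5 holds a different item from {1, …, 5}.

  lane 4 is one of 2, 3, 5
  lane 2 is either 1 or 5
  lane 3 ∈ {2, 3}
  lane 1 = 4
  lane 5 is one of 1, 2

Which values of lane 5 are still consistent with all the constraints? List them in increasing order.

lane 1 has just one choice, so lane 1 = 4.
No further eliminations apply; lane 5 can still be any of 1, 2.

1, 2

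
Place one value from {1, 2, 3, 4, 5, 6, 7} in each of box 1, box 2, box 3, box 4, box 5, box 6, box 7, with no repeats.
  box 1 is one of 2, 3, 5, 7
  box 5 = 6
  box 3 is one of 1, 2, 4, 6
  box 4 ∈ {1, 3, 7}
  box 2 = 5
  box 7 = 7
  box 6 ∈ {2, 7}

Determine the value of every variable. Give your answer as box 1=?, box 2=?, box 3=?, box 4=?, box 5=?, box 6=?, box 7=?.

box 1=3, box 2=5, box 3=4, box 4=1, box 5=6, box 6=2, box 7=7

box 2 has just one choice, so box 2 = 5. Remove 5 from box 1.
box 5 has just one choice, so box 5 = 6. Eliminate 6 elsewhere: box 3.
That leaves box 7 = 7. Remove 7 from box 1, box 4, box 6.
box 6 must be 2 (only option left). Eliminate 2 elsewhere: box 1, box 3.
box 1 must be 3 (only option left). Remove 3 from box 4.
That leaves box 4 = 1. Strike 1 from box 3.
That leaves box 3 = 4.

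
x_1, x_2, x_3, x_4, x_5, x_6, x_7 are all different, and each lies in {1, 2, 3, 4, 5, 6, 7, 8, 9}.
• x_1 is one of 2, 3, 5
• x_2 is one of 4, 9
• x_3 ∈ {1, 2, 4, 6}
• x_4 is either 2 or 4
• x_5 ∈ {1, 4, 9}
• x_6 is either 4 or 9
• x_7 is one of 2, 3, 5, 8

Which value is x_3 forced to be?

6

x_2 and x_6 between them cover only {4, 9} — a naked pair. Remove those values from x_3, x_4, x_5.
x_4's domain is down to {2}, so x_4 = 2. Remove 2 from x_1, x_3, x_7.
x_5 must be 1 (only option left). Remove 1 from x_3.
So x_3 = 6.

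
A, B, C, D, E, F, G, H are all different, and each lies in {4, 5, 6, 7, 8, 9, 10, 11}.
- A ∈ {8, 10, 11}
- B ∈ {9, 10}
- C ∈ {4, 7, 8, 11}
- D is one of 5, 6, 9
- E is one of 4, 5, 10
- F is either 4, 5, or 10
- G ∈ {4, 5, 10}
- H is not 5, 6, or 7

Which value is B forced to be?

The 8 variables together cover exactly {4, 5, 6, 7, 8, 9, 10, 11} — 8 values for 8 variables — and 6 appears only in D's list, so D = 6.
The 7 still-open variables draw from only 7 values {4, 5, 7, 8, 9, 10, 11}, so each is used; only C can be 7, hence C = 7.
E, F, G between them cover only {4, 5, 10} — a naked triple. Remove those values from A, B, H.
So B = 9.

9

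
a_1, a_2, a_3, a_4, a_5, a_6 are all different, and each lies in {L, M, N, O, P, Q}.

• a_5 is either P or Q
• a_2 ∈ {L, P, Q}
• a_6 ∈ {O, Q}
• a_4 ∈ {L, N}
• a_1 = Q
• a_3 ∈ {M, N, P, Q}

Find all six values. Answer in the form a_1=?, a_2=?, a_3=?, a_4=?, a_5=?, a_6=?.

a_1 must be Q (only option left). Strike Q from a_2, a_3, a_5, a_6.
That leaves a_5 = P. Strike P from a_2, a_3.
a_6 has just one choice, so a_6 = O.
a_2 must be L (only option left). Remove L from a_4.
That leaves a_4 = N. So a_3 can't be N.
a_3 must be M (only option left).

a_1=Q, a_2=L, a_3=M, a_4=N, a_5=P, a_6=O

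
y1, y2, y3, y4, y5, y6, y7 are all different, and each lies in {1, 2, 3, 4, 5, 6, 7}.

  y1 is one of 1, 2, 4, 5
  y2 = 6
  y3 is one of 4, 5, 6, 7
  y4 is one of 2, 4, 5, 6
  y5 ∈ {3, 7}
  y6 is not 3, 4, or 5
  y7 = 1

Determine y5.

3

y2 must be 6 (only option left). Remove 6 from y3, y4, y6.
y7 has just one choice, so y7 = 1. Remove 1 from y1, y6.
Among the 5 still-open variables, 3 fits only y5 (and all 5 values in {2, 3, 4, 5, 7} must be used), so y5 = 3.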